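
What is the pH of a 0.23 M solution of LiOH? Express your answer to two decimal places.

LiOH is a strong base; [OH-] = 0.23 M.
pOH = -log(0.23) = 0.64
pH = 14.00 - 0.64 = 13.36

pH = 13.36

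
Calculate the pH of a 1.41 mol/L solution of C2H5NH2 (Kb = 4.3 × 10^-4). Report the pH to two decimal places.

C2H5NH2 + H2O ⇌ C2H5NH3+ + OH-
Kb = [OH-]²/(1.41 − [OH-]) = 4.3 × 10^-4
Neglecting [OH-] in the denominator: [OH-] = √(4.3 × 10^-4 × 1.41) = 2.46 × 10^-2 M
pOH = 1.61, so pH = 14.00 − pOH = 12.39

pH = 12.39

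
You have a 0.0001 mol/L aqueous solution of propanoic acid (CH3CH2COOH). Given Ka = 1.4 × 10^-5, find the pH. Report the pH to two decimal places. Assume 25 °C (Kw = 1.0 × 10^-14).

CH3CH2COOH ⇌ CH3CH2COO- + H+
Let x = [H+] at equilibrium. Ka = x²/(0.0001 − x).
Here C₀/Ka ≈ 7.14, so the small-x approximation fails. Use the quadratic:
x = (−Ka + √(Ka² + 4·Ka·C₀))/2 = 3.11 × 10^-5 M
pH = −log(3.11 × 10^-5) = 4.51

pH = 4.51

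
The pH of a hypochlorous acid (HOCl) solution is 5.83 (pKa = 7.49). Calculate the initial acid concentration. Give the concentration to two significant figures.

C₀ = 6.9 × 10^-5 M

[H+] = 10^(-5.83) = 1.48 × 10^-6 M = x
Ka = 10^(−7.49) = 3.24 × 10^-8
Ka = x²/(C₀ − x) ⇒ C₀ = x + x²/Ka
C₀ = 1.48 × 10^-6 + (1.48 × 10^-6)²/(3.24 × 10^-8) = 6.91 × 10^-5 M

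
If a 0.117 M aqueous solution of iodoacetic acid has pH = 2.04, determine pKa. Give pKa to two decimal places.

pKa = 3.11

[H+] = 10^(-2.04) = 9.12 × 10^-3 M
At equilibrium [HA] = 0.117 − 9.12 × 10^-3 = 1.08 × 10^-1 M
Ka = [H+][A-]/[HA] = (9.12 × 10^-3)² / 1.08 × 10^-1 = 7.70 × 10^-4
pKa = -log(7.70 × 10^-4) = 3.11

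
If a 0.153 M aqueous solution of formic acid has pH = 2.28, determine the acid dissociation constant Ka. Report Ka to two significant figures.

Ka = 1.9 × 10^-4

[H+] = 10^(-2.28) = 5.25 × 10^-3 M
At equilibrium [HA] = 0.153 − 5.25 × 10^-3 = 1.48 × 10^-1 M
Ka = [H+][A-]/[HA] = (5.25 × 10^-3)² / 1.48 × 10^-1 = 1.9 × 10^-4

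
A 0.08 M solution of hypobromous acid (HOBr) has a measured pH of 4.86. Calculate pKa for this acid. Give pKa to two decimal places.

[H+] = 10^(-4.86) = 1.38 × 10^-5 M
At equilibrium [HA] = 0.08 − 1.38 × 10^-5 = 8.00 × 10^-2 M
Ka = [H+][A-]/[HA] = (1.38 × 10^-5)² / 8.00 × 10^-2 = 2.38 × 10^-9
pKa = -log(2.38 × 10^-9) = 8.62

pKa = 8.62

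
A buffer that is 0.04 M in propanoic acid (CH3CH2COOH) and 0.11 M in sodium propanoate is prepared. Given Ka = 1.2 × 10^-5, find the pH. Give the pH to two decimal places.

pH = 5.36

pKa = −log(1.2 × 10^-5) = 4.921
pH = pKa + log([A⁻]/[HA]) = 4.921 + log(0.11/0.04)
pH = 4.921 + (+0.439) = 5.36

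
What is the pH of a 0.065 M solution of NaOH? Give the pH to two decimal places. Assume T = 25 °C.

pH = 12.81

NaOH is a strong base; [OH-] = 0.065 M.
pOH = -log(0.065) = 1.19
pH = 14.00 - 1.19 = 12.81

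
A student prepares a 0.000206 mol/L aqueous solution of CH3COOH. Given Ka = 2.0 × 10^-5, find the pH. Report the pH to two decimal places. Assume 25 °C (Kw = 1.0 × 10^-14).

CH3COOH ⇌ CH3COO- + H+
Ka = x²/(0.000206 − x) = 2.0 × 10^-5
x is not negligible relative to C₀; solve x² + 2e-05·x − 4.12e-09 = 0.
x = [−2e-05 + √(2e-05² + 1.65e-08)]/2 = 5.50 × 10^-5 M
pH = −log[H+] = −log(5.50 × 10^-5) = 4.26

pH = 4.26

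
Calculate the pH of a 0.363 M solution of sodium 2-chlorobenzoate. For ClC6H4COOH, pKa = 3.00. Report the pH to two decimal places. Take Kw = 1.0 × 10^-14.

pH = 8.28

ClC6H4COO- is the conjugate base of the weak acid ClC6H4COOH.
Ka = 10^(−3.00) = 1.00 × 10^-3
Kb = Kw/Ka = 1.0×10^-14 / 1.00 × 10^-3 = 1.00 × 10^-11
From the ICE table, Kb = x²/(0.363 − x) = 1.00 × 10^-11.
Assume x ≪ 0.363: x ≈ √(1.00 × 10^-11 × 0.363) = 1.91 × 10^-6 M
pOH = −log(1.91 × 10^-6) = 5.72; pH = 14.00 − 5.72 = 8.28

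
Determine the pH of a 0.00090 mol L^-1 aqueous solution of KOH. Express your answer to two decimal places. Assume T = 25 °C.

pH = 10.95

KOH is a strong base; [OH-] = 0.0009 M.
pOH = -log(0.0009) = 3.05
pH = 14.00 - 3.05 = 10.95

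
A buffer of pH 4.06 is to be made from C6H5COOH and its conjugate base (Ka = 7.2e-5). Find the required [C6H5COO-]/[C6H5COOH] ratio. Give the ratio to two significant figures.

ratio = 0.83

pKa = -log(7.2 × 10^-5) = 4.143
pH = pKa + log(r) ⇒ log(r) = 4.06 − 4.143 = -0.083
r = [C6H5COO-]/[C6H5COOH] = 10^(-0.083) = 0.826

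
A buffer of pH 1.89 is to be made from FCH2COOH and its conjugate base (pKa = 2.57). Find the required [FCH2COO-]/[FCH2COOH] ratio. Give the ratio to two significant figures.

ratio = 0.21

pH = pKa + log(r) ⇒ log(r) = 1.89 − 2.57 = -0.68
r = [FCH2COO-]/[FCH2COOH] = 10^(-0.68) = 0.209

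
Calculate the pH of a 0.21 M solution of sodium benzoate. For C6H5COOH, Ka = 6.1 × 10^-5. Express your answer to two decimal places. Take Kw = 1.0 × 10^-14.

C6H5COO- is the conjugate base of the weak acid C6H5COOH.
Kb = Kw/Ka = 1.0×10^-14 / 6.1 × 10^-5 = 1.64 × 10^-10
From the ICE table, Kb = x²/(0.21 − x) = 1.64 × 10^-10.
Since Kb ≪ C₀, x ≈ √(Kb·C₀) = 5.87 × 10^-6 M.
(x/C₀ = 0.0028% < 5%, so the approximation holds.)
pOH = −log(5.87 × 10^-6) = 5.23; pH = 14.00 − 5.23 = 8.77

pH = 8.77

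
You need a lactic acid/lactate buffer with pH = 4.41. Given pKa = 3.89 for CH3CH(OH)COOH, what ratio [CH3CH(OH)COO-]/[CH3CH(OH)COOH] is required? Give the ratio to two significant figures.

pH = pKa + log(r) ⇒ log(r) = 4.41 − 3.89 = +0.52
r = [CH3CH(OH)COO-]/[CH3CH(OH)COOH] = 10^(+0.52) = 3.31

ratio = 3.3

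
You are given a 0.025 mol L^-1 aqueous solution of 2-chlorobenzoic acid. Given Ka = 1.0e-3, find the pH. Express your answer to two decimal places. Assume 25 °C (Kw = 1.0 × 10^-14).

ClC6H4COOH ⇌ ClC6H4COO- + H+
Ka = x²/(0.025 − x) = 1.0 × 10^-3
The 5% rule fails; solving x² + Ka·x − Ka·C₀ = 0 exactly:
x = (−Ka + √(Ka² + 4·Ka·C₀))/2 = 4.52 × 10^-3 M
pH = −log[H+] = −log(4.52 × 10^-3) = 2.34

pH = 2.34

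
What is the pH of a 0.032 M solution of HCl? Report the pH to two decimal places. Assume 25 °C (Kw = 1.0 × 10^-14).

pH = 1.49

HCl is a strong acid and dissociates completely, so [H+] = 0.032 M.
pH = -log(0.032) = 1.49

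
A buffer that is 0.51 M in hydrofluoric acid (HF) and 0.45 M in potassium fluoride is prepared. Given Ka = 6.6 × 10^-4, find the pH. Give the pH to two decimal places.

pKa = −log(6.6 × 10^-4) = 3.180
pH = pKa + log([A⁻]/[HA]) = 3.180 + log(0.45/0.51)
pH = 3.180 + (-0.054) = 3.13

pH = 3.13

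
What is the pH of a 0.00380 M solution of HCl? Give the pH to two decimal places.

HCl is a strong acid and dissociates completely, so [H+] = 0.00380 M.
pH = -log(0.0038) = 2.42

pH = 2.42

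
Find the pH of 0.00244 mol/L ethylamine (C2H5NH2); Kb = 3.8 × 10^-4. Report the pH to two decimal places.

pH = 10.90

C2H5NH2 + H2O ⇌ C2H5NH3+ + OH-
Kb = x²/(0.00244 − x) = 3.8 × 10^-4
Here C₀/Kb ≈ 6.42, so the small-x approximation fails. Use the quadratic:
x = [−0.00038 + √(0.00038² + 3.71e-06)]/2 = 7.91 × 10^-4 M
pOH = 3.10, so pH = 14.00 − pOH = 10.90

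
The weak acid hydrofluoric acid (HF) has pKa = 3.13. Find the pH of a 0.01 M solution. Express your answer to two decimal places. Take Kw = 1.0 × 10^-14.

HF ⇌ F- + H+
Ka = 10^(−3.13) = 7.41 × 10^-4
Ka = [H+]²/(0.01 − [H+]) = 7.41 × 10^-4
Here C₀/Ka ≈ 13.5, so the small-[H+] approximation fails. Use the quadratic:
[H+] = (−Ka + √(Ka² + 4·Ka·C₀))/2 = 2.38 × 10^-3 M
pH = −log[H+] = −log(2.38 × 10^-3) = 2.62

pH = 2.62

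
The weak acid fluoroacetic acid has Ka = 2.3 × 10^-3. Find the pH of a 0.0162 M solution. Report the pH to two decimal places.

FCH2COOH ⇌ FCH2COO- + H+
From the ICE table, Ka = [H+]²/(0.0162 − [H+]) = 2.3 × 10^-3.
[H+] is not negligible relative to C₀; solve [H+]² + 0.0023·[H+] − 3.73e-05 = 0.
[H+] = [−0.0023 + √(0.0023² + 0.000149)]/2 = 5.06 × 10^-3 M
pH = −log[H+] = −log(5.06 × 10^-3) = 2.30

pH = 2.30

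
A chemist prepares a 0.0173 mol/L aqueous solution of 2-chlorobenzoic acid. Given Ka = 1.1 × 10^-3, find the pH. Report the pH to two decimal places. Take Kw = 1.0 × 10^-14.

pH = 2.41

ClC6H4COOH ⇌ ClC6H4COO- + H+
From the ICE table, Ka = [H+]²/(0.0173 − [H+]) = 1.1 × 10^-3.
The 5% rule fails; solving [H+]² + Ka·[H+] − Ka·C₀ = 0 exactly:
[H+] = [−0.0011 + √(0.0011² + 7.61e-05)]/2 = 3.85 × 10^-3 M
pH = −log[H+] = −log(3.85 × 10^-3) = 2.41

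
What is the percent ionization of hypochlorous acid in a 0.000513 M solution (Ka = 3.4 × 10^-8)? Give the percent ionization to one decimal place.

HOCl ⇌ OCl- + H+; let x = [H+] at equilibrium.
x ≈ √(Ka·C₀) = √(3.4 × 10^-8 × 0.000513) = 4.18 × 10^-6 M
Fraction ionized = 4.18 × 10^-6 / 0.000513 = 0.0081 → 0.8%

0.8%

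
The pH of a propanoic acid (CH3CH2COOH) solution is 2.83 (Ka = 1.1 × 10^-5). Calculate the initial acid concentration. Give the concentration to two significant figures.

C₀ = 2.0 × 10^-1 M

[H+] = 10^(-2.83) = 1.48 × 10^-3 M = x
Ka = x²/(C₀ − x) ⇒ C₀ = x + x²/Ka
C₀ = 1.48 × 10^-3 + (1.48 × 10^-3)²/(1.1 × 10^-5) = 2.01 × 10^-1 M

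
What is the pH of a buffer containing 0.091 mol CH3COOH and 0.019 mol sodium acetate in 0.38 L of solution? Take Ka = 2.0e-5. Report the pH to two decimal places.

pH = 4.02

pKa = −log(2.0 × 10^-5) = 4.699
Henderson–Hasselbalch: pH = pKa + log([CH3COO-]/[CH3COOH]) = 4.699 + log(0.019/0.091)
pH = 4.699 + (-0.680) = 4.02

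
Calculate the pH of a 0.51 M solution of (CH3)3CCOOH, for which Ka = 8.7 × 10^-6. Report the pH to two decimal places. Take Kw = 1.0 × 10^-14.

(CH3)3CCOOH ⇌ (CH3)3CCOO- + H+
Let x = [H+] at equilibrium. Ka = x²/(0.51 − x).
Since Ka ≪ C₀, x ≈ √(Ka·C₀) = 2.11 × 10^-3 M.
pH = −log[H+] = −log(2.11 × 10^-3) = 2.68

pH = 2.68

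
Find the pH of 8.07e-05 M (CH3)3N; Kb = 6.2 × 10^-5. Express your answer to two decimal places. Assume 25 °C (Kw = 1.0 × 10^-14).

pH = 9.66

(CH3)3N + H2O ⇌ (CH3)3NH+ + OH-
Let x = [OH-] at equilibrium. Kb = x²/(8.07e-05 − x).
The 5% rule fails; solving x² + Kb·x − Kb·C₀ = 0 exactly:
x = (−Kb + √(Kb² + 4·Kb·C₀))/2 = 4.62 × 10^-5 M
pOH = −log(4.62 × 10^-5) = 4.34; pH = 14.00 − 4.34 = 9.66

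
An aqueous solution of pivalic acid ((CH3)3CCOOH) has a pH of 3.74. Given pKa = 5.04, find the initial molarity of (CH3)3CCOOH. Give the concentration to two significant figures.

C₀ = 3.8 × 10^-3 M

[H+] = 10^(-3.74) = 1.82 × 10^-4 M = x
Ka = 10^(−5.04) = 9.12 × 10^-6
Ka = x²/(C₀ − x) ⇒ C₀ = x + x²/Ka
C₀ = 1.82 × 10^-4 + (1.82 × 10^-4)²/(9.12 × 10^-6) = 3.81 × 10^-3 M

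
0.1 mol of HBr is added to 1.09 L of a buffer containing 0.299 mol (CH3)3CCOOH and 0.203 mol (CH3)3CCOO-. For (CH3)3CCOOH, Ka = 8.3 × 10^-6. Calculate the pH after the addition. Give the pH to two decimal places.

pH = 4.49

Added H+ converts (CH3)3CCOO- to (CH3)3CCOOH: (CH3)3CCOOH → 0.399 mol, (CH3)3CCOO- → 0.103 mol.
pKa = −log(8.3 × 10^-6) = 5.081
Henderson–Hasselbalch with mole ratio 0.103/0.399: pH = 5.081 + (-0.588)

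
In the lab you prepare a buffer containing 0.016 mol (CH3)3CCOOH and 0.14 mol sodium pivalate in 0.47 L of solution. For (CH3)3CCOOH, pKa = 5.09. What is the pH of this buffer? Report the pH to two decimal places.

pH = 6.03

Using pH = pKa + log([base]/[acid]) with [base]/[acid] = 0.14/0.016:
pH = 5.09 + (+0.942) = 6.03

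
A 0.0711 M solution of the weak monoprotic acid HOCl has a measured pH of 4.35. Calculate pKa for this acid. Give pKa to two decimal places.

pKa = 7.55

[H+] = 10^(-4.35) = 4.47 × 10^-5 M
At equilibrium [HA] = 0.0711 − 4.47 × 10^-5 = 7.11 × 10^-2 M
Ka = [H+][A-]/[HA] = (4.47 × 10^-5)² / 7.11 × 10^-2 = 2.81 × 10^-8
pKa = -log(2.81 × 10^-8) = 7.55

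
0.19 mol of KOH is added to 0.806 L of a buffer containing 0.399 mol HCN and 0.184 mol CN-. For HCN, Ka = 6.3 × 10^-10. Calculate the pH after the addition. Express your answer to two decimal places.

pH = 9.45

OH- converts HCN to CN-: HCN → 0.209 mol, CN- → 0.374 mol.
pKa = −log(6.3 × 10^-10) = 9.201
Henderson–Hasselbalch with mole ratio 0.374/0.209: pH = 9.201 + (+0.253)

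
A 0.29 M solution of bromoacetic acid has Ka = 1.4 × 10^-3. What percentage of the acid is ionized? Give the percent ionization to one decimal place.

BrCH2COOH ⇌ BrCH2COO- + H+; let x = [H+] at equilibrium.
Ka = x²/(C₀ − x); solving the quadratic gives x = 1.95 × 10^-2 M.
% ionization = x/C₀ × 100% = 1.95 × 10^-2/0.29 × 100% = 6.7%

6.7%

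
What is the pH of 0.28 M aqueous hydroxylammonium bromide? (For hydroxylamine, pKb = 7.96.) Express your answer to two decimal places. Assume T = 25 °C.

NH3OH+ is the conjugate acid of the weak base NH2OH.
Kb = 10^(−7.96) = 1.10 × 10^-8
Ka = Kw/Kb = 1.0×10^-14 / 1.10 × 10^-8 = 9.09 × 10^-7
Ka = x²/(0.28 − x) = 9.09 × 10^-7
Assume x ≪ 0.28: x ≈ √(9.09 × 10^-7 × 0.28) = 5.04 × 10^-4 M
(x/C₀ = 0.18% < 5%, so the approximation holds.)
pH = −log(5.04 × 10^-4) = 3.30

pH = 3.30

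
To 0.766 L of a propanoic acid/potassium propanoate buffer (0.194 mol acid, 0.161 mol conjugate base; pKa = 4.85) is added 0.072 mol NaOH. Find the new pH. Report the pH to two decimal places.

pH = 5.13

After neutralization: n(CH3CH2COOH) = 0.122 mol, n(CH3CH2COO-) = 0.233 mol.
Henderson–Hasselbalch with mole ratio 0.233/0.122: pH = 4.85 + (+0.281)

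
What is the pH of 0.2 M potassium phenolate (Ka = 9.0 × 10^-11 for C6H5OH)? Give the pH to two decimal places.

pH = 11.67

C6H5O- is the conjugate base of the weak acid C6H5OH.
Kb = Kw/Ka = 1.0×10^-14 / 9.0 × 10^-11 = 1.11 × 10^-4
Kb = x²/(0.2 − x) = 1.11 × 10^-4
Since Kb ≪ C₀, x ≈ √(Kb·C₀) = 4.71 × 10^-3 M.
pOH = −log(4.71 × 10^-3) = 2.33; pH = 14.00 − 2.33 = 11.67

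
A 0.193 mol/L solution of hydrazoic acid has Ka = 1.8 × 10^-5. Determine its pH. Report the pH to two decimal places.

pH = 2.73

HN3 ⇌ N3- + H+
Let x = [H+] at equilibrium. Ka = x²/(0.193 − x).
Neglecting x in the denominator: x = √(1.8 × 10^-5 × 0.193) = 1.86 × 10^-3 M
Check: 0.97% ionized — well under 5%, approximation valid.
pH = −log[H+] = −log(1.86 × 10^-3) = 2.73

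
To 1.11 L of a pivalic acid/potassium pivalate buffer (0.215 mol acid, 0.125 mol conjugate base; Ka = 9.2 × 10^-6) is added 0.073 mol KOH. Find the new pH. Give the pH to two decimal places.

After neutralization: n((CH3)3CCOOH) = 0.142 mol, n((CH3)3CCOO-) = 0.198 mol.
pKa = −log(9.2 × 10^-6) = 5.036
pH = pKa + log([A⁻]/[HA]) = 5.036 + log(0.198/0.142) = 5.036 +0.144

pH = 5.18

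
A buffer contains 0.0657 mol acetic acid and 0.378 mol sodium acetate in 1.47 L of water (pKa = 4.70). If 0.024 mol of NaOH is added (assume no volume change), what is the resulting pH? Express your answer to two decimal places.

pH = 5.68

After neutralization: n(CH3COOH) = 0.0417 mol, n(CH3COO-) = 0.402 mol.
pH = pKa + log([A⁻]/[HA]) = 4.70 + log(0.402/0.0417) = 4.70 +0.984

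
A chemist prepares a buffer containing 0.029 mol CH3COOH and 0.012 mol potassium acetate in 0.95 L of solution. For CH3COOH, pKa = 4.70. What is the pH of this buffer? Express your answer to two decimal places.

Henderson–Hasselbalch: pH = pKa + log([CH3COO-]/[CH3COOH]) = 4.70 + log(0.012/0.029)
pH = 4.70 + (-0.383) = 4.32

pH = 4.32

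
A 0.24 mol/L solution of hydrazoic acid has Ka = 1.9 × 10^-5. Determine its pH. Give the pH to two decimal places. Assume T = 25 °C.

HN3 ⇌ N3- + H+
From the ICE table, Ka = x²/(0.24 − x) = 1.9 × 10^-5.
Assume x ≪ 0.24: x ≈ √(1.9 × 10^-5 × 0.24) = 2.14 × 10^-3 M
(x/C₀ = 0.89% < 5%, so the approximation holds.)
pH = −log[H+] = −log(2.14 × 10^-3) = 2.67

pH = 2.67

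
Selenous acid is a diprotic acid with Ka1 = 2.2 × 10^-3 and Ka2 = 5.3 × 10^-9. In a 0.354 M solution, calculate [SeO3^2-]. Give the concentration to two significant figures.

First ionization gives [H+] ≈ [HSeO3-] = 2.68 × 10^-2 M.
Second step: Ka2 = [H+][SeO3^2-]/[HSeO3-] ≈ [SeO3^2-] (since [H+] ≈ [HSeO3-]).
So [SeO3^2-] ≈ Ka2.

5.3 × 10^-9 M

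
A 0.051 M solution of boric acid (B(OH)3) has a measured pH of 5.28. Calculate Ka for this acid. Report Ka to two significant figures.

Ka = 5.4 × 10^-10

[H+] = 10^(-5.28) = 5.25 × 10^-6 M
At equilibrium [HA] = 0.051 − 5.25 × 10^-6 = 5.10 × 10^-2 M
Ka = [H+][A-]/[HA] = (5.25 × 10^-6)² / 5.10 × 10^-2 = 5.4 × 10^-10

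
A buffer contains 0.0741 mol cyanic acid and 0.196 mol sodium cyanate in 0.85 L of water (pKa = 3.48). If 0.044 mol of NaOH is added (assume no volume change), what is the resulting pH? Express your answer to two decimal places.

OH- converts HOCN to OCN-: HOCN → 0.0301 mol, OCN- → 0.24 mol.
Henderson–Hasselbalch with mole ratio 0.24/0.0301: pH = 3.48 + (+0.902)

pH = 4.38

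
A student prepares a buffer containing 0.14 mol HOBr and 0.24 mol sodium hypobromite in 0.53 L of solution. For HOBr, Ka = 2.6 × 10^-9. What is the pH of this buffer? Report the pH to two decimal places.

pKa = −log(2.6 × 10^-9) = 8.585
pH = pKa + log([A⁻]/[HA]) = 8.585 + log(0.24/0.14)
pH = 8.585 + (+0.234) = 8.82

pH = 8.82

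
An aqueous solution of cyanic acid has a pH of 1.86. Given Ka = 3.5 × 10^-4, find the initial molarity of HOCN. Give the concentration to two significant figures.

[H+] = 10^(-1.86) = 1.38 × 10^-2 M = x
Ka = x²/(C₀ − x) ⇒ C₀ = x + x²/Ka
C₀ = 1.38 × 10^-2 + (1.38 × 10^-2)²/(3.5 × 10^-4) = 5.58 × 10^-1 M

C₀ = 5.6 × 10^-1 M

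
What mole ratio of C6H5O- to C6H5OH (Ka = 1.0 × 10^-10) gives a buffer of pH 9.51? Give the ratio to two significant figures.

ratio = 0.32

pKa = -log(1.0 × 10^-10) = 10.000
pH = pKa + log(r) ⇒ log(r) = 9.51 − 10.000 = -0.490
r = [C6H5O-]/[C6H5OH] = 10^(-0.490) = 0.324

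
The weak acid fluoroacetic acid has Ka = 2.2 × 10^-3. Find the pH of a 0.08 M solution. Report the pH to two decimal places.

FCH2COOH ⇌ FCH2COO- + H+
From the ICE table, Ka = [H+]²/(0.08 − [H+]) = 2.2 × 10^-3.
Here C₀/Ka ≈ 36.4, so the small-[H+] approximation fails. Use the quadratic:
[H+] = (−Ka + √(Ka² + 4·Ka·C₀))/2 = 1.22 × 10^-2 M
pH = −log(1.22 × 10^-2) = 1.91

pH = 1.91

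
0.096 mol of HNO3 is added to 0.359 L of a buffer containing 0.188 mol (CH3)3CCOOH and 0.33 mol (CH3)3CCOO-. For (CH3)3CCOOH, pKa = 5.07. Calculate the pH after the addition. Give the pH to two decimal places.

Added H+ converts (CH3)3CCOO- to (CH3)3CCOOH: (CH3)3CCOOH → 0.284 mol, (CH3)3CCOO- → 0.234 mol.
pH = pKa + log(n_(CH3)3CCOO-/n_(CH3)3CCOOH) = 5.07 + log(0.234/0.284) = 5.07 + (-0.084)

pH = 4.99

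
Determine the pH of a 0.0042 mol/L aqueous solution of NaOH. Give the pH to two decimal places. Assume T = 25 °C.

pH = 11.62

NaOH is a strong base; [OH-] = 0.0042 M.
pOH = -log(0.0042) = 2.38
pH = 14.00 - 2.38 = 11.62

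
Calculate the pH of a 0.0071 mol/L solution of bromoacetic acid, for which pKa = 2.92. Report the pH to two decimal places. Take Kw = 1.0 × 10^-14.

pH = 2.62

BrCH2COOH ⇌ BrCH2COO- + H+
Ka = 10^(−2.92) = 1.20 × 10^-3
From the ICE table, Ka = x²/(0.0071 − x) = 1.20 × 10^-3.
x is not negligible relative to C₀; solve x² + 0.0012·x − 8.52e-06 = 0.
x = (−Ka + √(Ka² + 4·Ka·C₀))/2 = 2.38 × 10^-3 M
pH = −log[H+] = −log(2.38 × 10^-3) = 2.62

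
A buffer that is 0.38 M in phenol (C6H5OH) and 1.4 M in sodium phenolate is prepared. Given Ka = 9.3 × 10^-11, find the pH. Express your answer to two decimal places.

pH = 10.60

pKa = −log(9.3 × 10^-11) = 10.032
Henderson–Hasselbalch: pH = pKa + log([C6H5O-]/[C6H5OH]) = 10.032 + log(1.4/0.38)
pH = 10.032 + (+0.566) = 10.60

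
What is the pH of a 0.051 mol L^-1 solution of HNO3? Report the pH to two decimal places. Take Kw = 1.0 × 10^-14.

pH = 1.29

HNO3 is a strong acid and dissociates completely, so [H+] = 0.051 M.
pH = -log(0.051) = 1.29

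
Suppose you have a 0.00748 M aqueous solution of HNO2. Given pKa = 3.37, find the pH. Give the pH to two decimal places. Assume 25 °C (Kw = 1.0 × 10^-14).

pH = 2.80

HNO2 ⇌ NO2- + H+
Ka = 10^(−3.37) = 4.27 × 10^-4
Ka = [H+]²/(0.00748 − [H+]) = 4.27 × 10^-4
[H+] is not negligible relative to C₀; solve [H+]² + 0.000427·[H+] − 3.19e-06 = 0.
[H+] = (−Ka + √(Ka² + 4·Ka·C₀))/2 = 1.59 × 10^-3 M
pH = −log[H+] = −log(1.59 × 10^-3) = 2.80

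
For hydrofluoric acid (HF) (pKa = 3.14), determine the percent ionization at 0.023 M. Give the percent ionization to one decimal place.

HF ⇌ F- + H+; let x = [H+] at equilibrium.
Ka = 10^(−3.14) = 7.24 × 10^-4
Solve x² + 0.000724x − 1.67e-05 = 0 → x = 3.73 × 10^-3 M
Fraction ionized = 3.73 × 10^-3 / 0.023 = 0.1622 → 16.2%

16.2%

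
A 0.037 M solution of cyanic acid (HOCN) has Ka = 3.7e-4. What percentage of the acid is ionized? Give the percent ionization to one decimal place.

9.5%

HOCN ⇌ OCN- + H+; let x = [H+] at equilibrium.
Solve x² + 0.00037x − 1.37e-05 = 0 → x = 3.52 × 10^-3 M
Fraction ionized = 3.52 × 10^-3 / 0.037 = 0.0951 → 9.5%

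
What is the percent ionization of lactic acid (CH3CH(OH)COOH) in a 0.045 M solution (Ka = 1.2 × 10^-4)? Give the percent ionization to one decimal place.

CH3CH(OH)COOH ⇌ CH3CH(OH)COO- + H+; let x = [H+] at equilibrium.
Ka = x²/(C₀ − x); solving the quadratic gives x = 2.26 × 10^-3 M.
% ionization = x/C₀ × 100% = 2.26 × 10^-3/0.045 × 100% = 5.0%

5.0%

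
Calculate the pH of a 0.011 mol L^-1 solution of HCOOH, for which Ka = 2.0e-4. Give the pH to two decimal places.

pH = 2.86

HCOOH ⇌ HCOO- + H+
Let x = [H+] at equilibrium. Ka = x²/(0.011 − x).
Here C₀/Ka ≈ 55, so the small-x approximation fails. Use the quadratic:
x = (−Ka + √(Ka² + 4·Ka·C₀))/2 = 1.39 × 10^-3 M
pH = −log(1.39 × 10^-3) = 2.86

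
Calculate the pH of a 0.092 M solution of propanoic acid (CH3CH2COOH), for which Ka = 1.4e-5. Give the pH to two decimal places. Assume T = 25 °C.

pH = 2.95

CH3CH2COOH ⇌ CH3CH2COO- + H+
From the ICE table, Ka = [H+]²/(0.092 − [H+]) = 1.4 × 10^-5.
Assume [H+] ≪ 0.092: [H+] ≈ √(1.4 × 10^-5 × 0.092) = 1.13 × 10^-3 M
([H+]/C₀ = 1.2% < 5%, so the approximation holds.)
pH = −log[H+] = −log(1.13 × 10^-3) = 2.95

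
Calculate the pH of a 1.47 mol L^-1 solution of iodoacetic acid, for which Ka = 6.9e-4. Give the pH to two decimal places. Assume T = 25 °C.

ICH2COOH ⇌ ICH2COO- + H+
Let x = [H+] at equilibrium. Ka = x²/(1.47 − x).
Neglecting x in the denominator: x = √(6.9 × 10^-4 × 1.47) = 3.18 × 10^-2 M
pH = −log(3.18 × 10^-2) = 1.50

pH = 1.50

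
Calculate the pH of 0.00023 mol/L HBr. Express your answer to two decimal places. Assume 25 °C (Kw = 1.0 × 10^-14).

HBr is a strong acid and dissociates completely, so [H+] = 0.00023 M.
pH = -log(0.00023) = 3.64

pH = 3.64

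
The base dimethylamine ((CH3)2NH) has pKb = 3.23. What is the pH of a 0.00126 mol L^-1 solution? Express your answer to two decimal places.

pH = 10.79

(CH3)2NH + H2O ⇌ (CH3)2NH2+ + OH-
Kb = 10^(−3.23) = 5.89 × 10^-4
From the ICE table, Kb = x²/(0.00126 − x) = 5.89 × 10^-4.
x is not negligible relative to C₀; solve x² + 0.000589·x − 7.42e-07 = 0.
x = [−0.000589 + √(0.000589² + 2.97e-06)]/2 = 6.16 × 10^-4 M
pOH = −log(6.16 × 10^-4) = 3.21; pH = 14.00 − 3.21 = 10.79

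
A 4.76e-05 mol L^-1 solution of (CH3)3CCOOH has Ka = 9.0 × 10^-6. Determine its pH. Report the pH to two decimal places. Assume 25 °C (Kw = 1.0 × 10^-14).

(CH3)3CCOOH ⇌ (CH3)3CCOO- + H+
From the ICE table, Ka = x²/(4.76e-05 − x) = 9.0 × 10^-6.
Here C₀/Ka ≈ 5.29, so the small-x approximation fails. Use the quadratic:
x = (−Ka + √(Ka² + 4·Ka·C₀))/2 = 1.67 × 10^-5 M
pH = −log[H+] = −log(1.67 × 10^-5) = 4.78

pH = 4.78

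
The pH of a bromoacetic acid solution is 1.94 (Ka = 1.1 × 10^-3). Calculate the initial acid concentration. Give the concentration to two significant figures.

C₀ = 1.3 × 10^-1 M

[H+] = 10^(-1.94) = 1.15 × 10^-2 M = x
Ka = x²/(C₀ − x) ⇒ C₀ = x + x²/Ka
C₀ = 1.15 × 10^-2 + (1.15 × 10^-2)²/(1.1 × 10^-3) = 1.32 × 10^-1 M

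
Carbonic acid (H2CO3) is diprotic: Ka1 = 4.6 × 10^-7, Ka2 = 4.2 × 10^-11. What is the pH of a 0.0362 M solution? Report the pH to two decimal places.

Since Ka1 ≫ Ka2, the first ionization dominates [H+].
Ka1 = x²/(0.0362 − x) = 4.6 × 10^-7
x ≈ √(4.6 × 10^-7 × 0.0362) = 1.29 × 10^-4 M
pH = −log(1.29 × 10^-4) = 3.89

pH = 3.89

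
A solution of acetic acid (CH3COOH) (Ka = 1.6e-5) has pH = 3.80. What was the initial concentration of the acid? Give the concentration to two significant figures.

C₀ = 1.7 × 10^-3 M

[H+] = 10^(-3.80) = 1.58 × 10^-4 M = x
Ka = x²/(C₀ − x) ⇒ C₀ = x + x²/Ka
C₀ = 1.58 × 10^-4 + (1.58 × 10^-4)²/(1.6 × 10^-5) = 1.72 × 10^-3 M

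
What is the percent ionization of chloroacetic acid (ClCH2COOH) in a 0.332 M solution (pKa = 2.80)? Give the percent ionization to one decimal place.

ClCH2COOH ⇌ ClCH2COO- + H+; let x = [H+] at equilibrium.
Ka = 10^(−2.80) = 1.58 × 10^-3
Solve x² + 0.00158x − 0.000525 = 0 → x = 2.21 × 10^-2 M
Fraction ionized = 2.21 × 10^-2 / 0.332 = 0.0666 → 6.7%

6.7%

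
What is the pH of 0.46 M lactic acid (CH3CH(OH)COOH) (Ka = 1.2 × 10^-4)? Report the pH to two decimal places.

pH = 2.13

CH3CH(OH)COOH ⇌ CH3CH(OH)COO- + H+
Ka = [H+]²/(0.46 − [H+]) = 1.2 × 10^-4
Neglecting [H+] in the denominator: [H+] = √(1.2 × 10^-4 × 0.46) = 7.43 × 10^-3 M
pH = −log(7.43 × 10^-3) = 2.13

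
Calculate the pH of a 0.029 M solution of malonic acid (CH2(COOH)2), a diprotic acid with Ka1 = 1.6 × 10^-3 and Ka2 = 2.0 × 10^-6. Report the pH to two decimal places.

Ka1 ≫ Ka2, so treat the first dissociation as the only significant source of H+.
Ka1 = x²/(0.029 − x) = 1.6 × 10^-3
Solving the quadratic: x = (−Ka1 + √(Ka1² + 4·Ka1·C₀))/2 = 6.06 × 10^-3 M
pH = −log(6.06 × 10^-3) = 2.22

pH = 2.22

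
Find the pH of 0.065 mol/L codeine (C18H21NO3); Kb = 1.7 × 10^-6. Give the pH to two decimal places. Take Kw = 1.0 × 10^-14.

pH = 10.52

C18H21NO3 + H2O ⇌ C18H22NO3+ + OH-
Let x = [OH-] at equilibrium. Kb = x²/(0.065 − x).
Since Kb ≪ C₀, x ≈ √(Kb·C₀) = 3.32 × 10^-4 M.
(x/C₀ = 0.51% < 5%, so the approximation holds.)
pOH = 3.48, so pH = 14.00 − pOH = 10.52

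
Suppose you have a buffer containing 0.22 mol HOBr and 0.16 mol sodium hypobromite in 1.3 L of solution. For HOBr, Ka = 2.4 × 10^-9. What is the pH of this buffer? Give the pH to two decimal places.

pH = 8.48

pKa = −log(2.4 × 10^-9) = 8.620
pH = pKa + log([A⁻]/[HA]) = 8.620 + log(0.16/0.22)
pH = 8.620 + (-0.138) = 8.48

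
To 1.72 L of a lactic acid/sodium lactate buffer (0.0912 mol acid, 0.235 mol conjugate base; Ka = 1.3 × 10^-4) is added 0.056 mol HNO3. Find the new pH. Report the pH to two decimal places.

After neutralization: n(CH3CH(OH)COOH) = 0.147 mol, n(CH3CH(OH)COO-) = 0.179 mol.
pKa = −log(1.3 × 10^-4) = 3.886
pH = pKa + log([A⁻]/[HA]) = 3.886 + log(0.179/0.147) = 3.886 +0.086

pH = 3.97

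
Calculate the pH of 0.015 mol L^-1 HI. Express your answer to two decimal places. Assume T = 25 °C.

HI is a strong acid and dissociates completely, so [H+] = 0.015 M.
pH = -log(0.015) = 1.82

pH = 1.82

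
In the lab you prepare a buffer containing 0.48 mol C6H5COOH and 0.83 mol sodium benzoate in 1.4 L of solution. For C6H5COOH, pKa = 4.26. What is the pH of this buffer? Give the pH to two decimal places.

Henderson–Hasselbalch: pH = pKa + log([C6H5COO-]/[C6H5COOH]) = 4.26 + log(0.83/0.48)
pH = 4.26 + (+0.238) = 4.50

pH = 4.50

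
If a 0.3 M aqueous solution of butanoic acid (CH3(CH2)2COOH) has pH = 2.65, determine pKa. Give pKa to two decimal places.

[H+] = 10^(-2.65) = 2.24 × 10^-3 M
At equilibrium [HA] = 0.3 − 2.24 × 10^-3 = 2.98 × 10^-1 M
Ka = [H+][A-]/[HA] = (2.24 × 10^-3)² / 2.98 × 10^-1 = 1.68 × 10^-5
pKa = -log(1.68 × 10^-5) = 4.77

pKa = 4.77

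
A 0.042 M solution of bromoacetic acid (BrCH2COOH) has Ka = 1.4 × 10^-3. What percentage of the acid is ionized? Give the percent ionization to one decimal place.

BrCH2COOH ⇌ BrCH2COO- + H+; let x = [H+] at equilibrium.
Solve x² + 0.0014x − 5.88e-05 = 0 → x = 7.00 × 10^-3 M
Fraction ionized = 7.00 × 10^-3 / 0.042 = 0.1667 → 16.7%

16.7%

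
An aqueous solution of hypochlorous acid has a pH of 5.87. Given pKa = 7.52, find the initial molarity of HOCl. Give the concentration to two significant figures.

[H+] = 10^(-5.87) = 1.35 × 10^-6 M = x
Ka = 10^(−7.52) = 3.02 × 10^-8
Ka = x²/(C₀ − x) ⇒ C₀ = x + x²/Ka
C₀ = 1.35 × 10^-6 + (1.35 × 10^-6)²/(3.02 × 10^-8) = 6.17 × 10^-5 M

C₀ = 6.2 × 10^-5 M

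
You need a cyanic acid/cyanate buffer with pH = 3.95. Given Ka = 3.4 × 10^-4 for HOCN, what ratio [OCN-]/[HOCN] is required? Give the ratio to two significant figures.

ratio = 3.0

pKa = -log(3.4 × 10^-4) = 3.469
pH = pKa + log(r) ⇒ log(r) = 3.95 − 3.469 = +0.481
r = [OCN-]/[HOCN] = 10^(+0.481) = 3.03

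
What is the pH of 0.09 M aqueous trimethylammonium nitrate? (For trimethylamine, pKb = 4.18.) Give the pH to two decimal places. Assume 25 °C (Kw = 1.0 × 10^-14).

(CH3)3NH+ is the conjugate acid of the weak base (CH3)3N.
Kb = 10^(−4.18) = 6.61 × 10^-5
Ka = Kw/Kb = 1.0×10^-14 / 6.61 × 10^-5 = 1.51 × 10^-10
From the ICE table, Ka = [H+]²/(0.09 − [H+]) = 1.51 × 10^-10.
Assume [H+] ≪ 0.09: [H+] ≈ √(1.51 × 10^-10 × 0.09) = 3.69 × 10^-6 M
Check: 0.0041% ionized — well under 5%, approximation valid.
pH = −log(3.69 × 10^-6) = 5.43

pH = 5.43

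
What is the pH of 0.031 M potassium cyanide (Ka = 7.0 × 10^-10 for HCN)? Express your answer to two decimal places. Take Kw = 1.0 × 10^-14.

CN- is the conjugate base of the weak acid HCN.
Kb = Kw/Ka = 1.0×10^-14 / 7.0 × 10^-10 = 1.43 × 10^-5
Kb = x²/(0.031 − x) = 1.43 × 10^-5
Neglecting x in the denominator: x = √(1.43 × 10^-5 × 0.031) = 6.66 × 10^-4 M
pOH = −log(6.66 × 10^-4) = 3.18; pH = 14.00 − 3.18 = 10.82

pH = 10.82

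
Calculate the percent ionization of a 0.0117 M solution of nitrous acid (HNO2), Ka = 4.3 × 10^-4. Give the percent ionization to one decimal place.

17.4%

HNO2 ⇌ NO2- + H+; let x = [H+] at equilibrium.
Solve x² + 0.00043x − 5.03e-06 = 0 → x = 2.04 × 10^-3 M
Fraction ionized = 2.04 × 10^-3 / 0.0117 = 0.1744 → 17.4%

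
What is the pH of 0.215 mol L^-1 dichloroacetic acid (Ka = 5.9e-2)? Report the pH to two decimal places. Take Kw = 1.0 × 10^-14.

Cl2CHCOOH ⇌ Cl2CHCOO- + H+
Ka = [H+]²/(0.215 − [H+]) = 5.9 × 10^-2
[H+] is not negligible relative to C₀; solve [H+]² + 0.059·[H+] − 0.0127 = 0.
[H+] = [−0.059 + √(0.059² + 0.0507)]/2 = 8.69 × 10^-2 M
pH = −log(8.69 × 10^-2) = 1.06

pH = 1.06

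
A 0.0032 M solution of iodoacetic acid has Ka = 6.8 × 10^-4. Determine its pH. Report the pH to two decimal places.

pH = 2.93

ICH2COOH ⇌ ICH2COO- + H+
From the ICE table, Ka = x²/(0.0032 − x) = 6.8 × 10^-4.
Here C₀/Ka ≈ 4.71, so the small-x approximation fails. Use the quadratic:
x = [−0.00068 + √(0.00068² + 8.7e-06)]/2 = 1.17 × 10^-3 M
pH = −log[H+] = −log(1.17 × 10^-3) = 2.93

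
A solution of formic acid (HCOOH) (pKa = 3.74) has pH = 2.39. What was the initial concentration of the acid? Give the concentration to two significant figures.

[H+] = 10^(-2.39) = 4.07 × 10^-3 M = x
Ka = 10^(−3.74) = 1.82 × 10^-4
Ka = x²/(C₀ − x) ⇒ C₀ = x + x²/Ka
C₀ = 4.07 × 10^-3 + (4.07 × 10^-3)²/(1.82 × 10^-4) = 9.51 × 10^-2 M

C₀ = 9.5 × 10^-2 M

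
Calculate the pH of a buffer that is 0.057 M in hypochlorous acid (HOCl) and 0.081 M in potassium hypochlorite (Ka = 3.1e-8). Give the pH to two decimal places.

pH = 7.66

pKa = −log(3.1 × 10^-8) = 7.509
Henderson–Hasselbalch: pH = pKa + log([OCl-]/[HOCl]) = 7.509 + log(0.081/0.057)
pH = 7.509 + (+0.153) = 7.66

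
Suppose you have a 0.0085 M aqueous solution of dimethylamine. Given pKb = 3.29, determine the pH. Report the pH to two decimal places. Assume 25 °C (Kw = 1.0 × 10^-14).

pH = 11.27

(CH3)2NH + H2O ⇌ (CH3)2NH2+ + OH-
Kb = 10^(−3.29) = 5.13 × 10^-4
Kb = x²/(0.0085 − x) = 5.13 × 10^-4
Here C₀/Kb ≈ 16.6, so the small-x approximation fails. Use the quadratic:
x = [−0.000513 + √(0.000513² + 1.74e-05)]/2 = 1.85 × 10^-3 M
pOH = −log(1.85 × 10^-3) = 2.73; pH = 14.00 − 2.73 = 11.27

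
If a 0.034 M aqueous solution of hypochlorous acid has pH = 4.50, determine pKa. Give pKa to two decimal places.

pKa = 7.53

[H+] = 10^(-4.50) = 3.16 × 10^-5 M
At equilibrium [HA] = 0.034 − 3.16 × 10^-5 = 3.40 × 10^-2 M
Ka = [H+][A-]/[HA] = (3.16 × 10^-5)² / 3.40 × 10^-2 = 2.94 × 10^-8
pKa = -log(2.94 × 10^-8) = 7.53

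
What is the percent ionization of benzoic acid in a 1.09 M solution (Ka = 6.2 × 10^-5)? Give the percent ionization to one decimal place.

C6H5COOH ⇌ C6H5COO- + H+; let x = [H+] at equilibrium.
x ≈ √(Ka·C₀) = √(6.2 × 10^-5 × 1.09) = 8.22 × 10^-3 M
Fraction ionized = 8.22 × 10^-3 / 1.09 = 0.0075 → 0.8%

0.8%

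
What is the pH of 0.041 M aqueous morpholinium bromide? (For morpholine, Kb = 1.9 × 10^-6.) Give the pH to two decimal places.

pH = 4.83

C4H8ONH2+ is the conjugate acid of the weak base C4H8ONH.
Ka = Kw/Kb = 1.0×10^-14 / 1.9 × 10^-6 = 5.26 × 10^-9
Ka = [H+]²/(0.041 − [H+]) = 5.26 × 10^-9
Neglecting [H+] in the denominator: [H+] = √(5.26 × 10^-9 × 0.041) = 1.47 × 10^-5 M
Check: 0.036% ionized — well under 5%, approximation valid.
pH = −log(1.47 × 10^-5) = 4.83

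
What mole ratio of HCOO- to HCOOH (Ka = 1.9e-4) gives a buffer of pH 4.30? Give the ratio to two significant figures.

pKa = -log(1.9 × 10^-4) = 3.721
pH = pKa + log(r) ⇒ log(r) = 4.30 − 3.721 = +0.579
r = [HCOO-]/[HCOOH] = 10^(+0.579) = 3.79

ratio = 3.8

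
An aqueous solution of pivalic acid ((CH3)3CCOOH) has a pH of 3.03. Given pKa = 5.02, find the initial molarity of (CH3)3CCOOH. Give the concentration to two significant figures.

[H+] = 10^(-3.03) = 9.33 × 10^-4 M = x
Ka = 10^(−5.02) = 9.55 × 10^-6
Ka = x²/(C₀ − x) ⇒ C₀ = x + x²/Ka
C₀ = 9.33 × 10^-4 + (9.33 × 10^-4)²/(9.55 × 10^-6) = 9.21 × 10^-2 M

C₀ = 9.2 × 10^-2 M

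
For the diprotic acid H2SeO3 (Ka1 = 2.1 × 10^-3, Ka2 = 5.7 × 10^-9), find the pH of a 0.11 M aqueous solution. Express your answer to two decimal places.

Ka1 ≫ Ka2, so treat the first dissociation as the only significant source of H+.
Ka1 = x²/(0.11 − x) = 2.1 × 10^-3
Solving the quadratic: x = (−Ka1 + √(Ka1² + 4·Ka1·C₀))/2 = 1.42 × 10^-2 M
pH = −log(1.42 × 10^-2) = 1.85

pH = 1.85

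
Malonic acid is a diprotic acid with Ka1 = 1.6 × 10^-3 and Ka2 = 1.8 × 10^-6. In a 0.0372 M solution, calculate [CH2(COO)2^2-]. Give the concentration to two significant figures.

First ionization gives [H+] ≈ [CH2(COOH)COO-] = 6.96 × 10^-3 M.
Second step: Ka2 = [H+][CH2(COO)2^2-]/[CH2(COOH)COO-] ≈ [CH2(COO)2^2-] (since [H+] ≈ [CH2(COOH)COO-]).
So [CH2(COO)2^2-] ≈ Ka2.

1.8 × 10^-6 M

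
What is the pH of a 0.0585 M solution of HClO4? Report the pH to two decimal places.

pH = 1.23

HClO4 is a strong acid and dissociates completely, so [H+] = 0.0585 M.
pH = -log(0.0585) = 1.23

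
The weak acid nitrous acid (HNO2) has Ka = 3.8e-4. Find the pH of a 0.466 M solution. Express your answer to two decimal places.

HNO2 ⇌ NO2- + H+
From the ICE table, Ka = [H+]²/(0.466 − [H+]) = 3.8 × 10^-4.
Since Ka ≪ C₀, [H+] ≈ √(Ka·C₀) = 1.33 × 10^-2 M.
pH = −log[H+] = −log(1.33 × 10^-2) = 1.88

pH = 1.88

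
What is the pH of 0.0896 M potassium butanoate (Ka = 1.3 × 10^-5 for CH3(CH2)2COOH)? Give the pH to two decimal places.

CH3(CH2)2COO- is the conjugate base of the weak acid CH3(CH2)2COOH.
Kb = Kw/Ka = 1.0×10^-14 / 1.3 × 10^-5 = 7.69 × 10^-10
Kb = x²/(0.0896 − x) = 7.69 × 10^-10
Since Kb ≪ C₀, x ≈ √(Kb·C₀) = 8.30 × 10^-6 M.
Check: 0.0093% ionized — well under 5%, approximation valid.
pOH = −log(8.30 × 10^-6) = 5.08; pH = 14.00 − 5.08 = 8.92

pH = 8.92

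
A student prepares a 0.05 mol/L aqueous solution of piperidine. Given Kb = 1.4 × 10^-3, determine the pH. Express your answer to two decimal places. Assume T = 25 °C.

C5H10NH + H2O ⇌ C5H10NH2+ + OH-
From the ICE table, Kb = [OH-]²/(0.05 − [OH-]) = 1.4 × 10^-3.
[OH-] is not negligible relative to C₀; solve [OH-]² + 0.0014·[OH-] − 7e-05 = 0.
[OH-] = [−0.0014 + √(0.0014² + 0.00028)]/2 = 7.70 × 10^-3 M
pOH = −log(7.70 × 10^-3) = 2.11; pH = 14.00 − 2.11 = 11.89

pH = 11.89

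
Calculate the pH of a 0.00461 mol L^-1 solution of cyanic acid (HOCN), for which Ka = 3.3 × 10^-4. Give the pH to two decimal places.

pH = 2.97

HOCN ⇌ OCN- + H+
Let x = [H+] at equilibrium. Ka = x²/(0.00461 − x).
x is not negligible relative to C₀; solve x² + 0.00033·x − 1.52e-06 = 0.
x = [−0.00033 + √(0.00033² + 6.09e-06)]/2 = 1.08 × 10^-3 M
pH = −log[H+] = −log(1.08 × 10^-3) = 2.97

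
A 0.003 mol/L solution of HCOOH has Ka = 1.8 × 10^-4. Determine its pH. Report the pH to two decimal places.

pH = 3.19

HCOOH ⇌ HCOO- + H+
From the ICE table, Ka = x²/(0.003 − x) = 1.8 × 10^-4.
The 5% rule fails; solving x² + Ka·x − Ka·C₀ = 0 exactly:
x = (−Ka + √(Ka² + 4·Ka·C₀))/2 = 6.50 × 10^-4 M
pH = −log(6.50 × 10^-4) = 3.19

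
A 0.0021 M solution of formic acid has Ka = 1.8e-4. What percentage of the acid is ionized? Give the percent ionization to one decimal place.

25.3%

HCOOH ⇌ HCOO- + H+; let x = [H+] at equilibrium.
Ka = x²/(C₀ − x); solving the quadratic gives x = 5.31 × 10^-4 M.
Fraction ionized = 5.31 × 10^-4 / 0.0021 = 0.2529 → 25.3%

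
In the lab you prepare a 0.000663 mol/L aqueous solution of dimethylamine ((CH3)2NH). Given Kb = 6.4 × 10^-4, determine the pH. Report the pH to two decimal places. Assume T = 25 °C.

pH = 10.61

(CH3)2NH + H2O ⇌ (CH3)2NH2+ + OH-
From the ICE table, Kb = x²/(0.000663 − x) = 6.4 × 10^-4.
Here C₀/Kb ≈ 1.04, so the small-x approximation fails. Use the quadratic:
x = [−0.00064 + √(0.00064² + 1.7e-06)]/2 = 4.06 × 10^-4 M
pOH = −log(4.06 × 10^-4) = 3.39; pH = 14.00 − 3.39 = 10.61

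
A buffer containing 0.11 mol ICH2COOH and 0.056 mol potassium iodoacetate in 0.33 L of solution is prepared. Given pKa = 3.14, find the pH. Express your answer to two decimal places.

pH = 2.85

pH = pKa + log([A⁻]/[HA]) = 3.14 + log(0.056/0.11)
pH = 3.14 + (-0.293) = 2.85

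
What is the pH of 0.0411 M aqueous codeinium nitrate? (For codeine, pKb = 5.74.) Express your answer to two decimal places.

pH = 4.82

C18H22NO3+ is the conjugate acid of the weak base C18H21NO3.
Kb = 10^(−5.74) = 1.82 × 10^-6
Ka = Kw/Kb = 1.0×10^-14 / 1.82 × 10^-6 = 5.49 × 10^-9
From the ICE table, Ka = [H+]²/(0.0411 − [H+]) = 5.49 × 10^-9.
Neglecting [H+] in the denominator: [H+] = √(5.49 × 10^-9 × 0.0411) = 1.50 × 10^-5 M
Check: 0.037% ionized — well under 5%, approximation valid.
pH = −log(1.50 × 10^-5) = 4.82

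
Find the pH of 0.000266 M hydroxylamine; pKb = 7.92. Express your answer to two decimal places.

pH = 8.25

NH2OH + H2O ⇌ NH3OH+ + OH-
Kb = 10^(−7.92) = 1.20 × 10^-8
From the ICE table, Kb = x²/(0.000266 − x) = 1.20 × 10^-8.
Neglecting x in the denominator: x = √(1.20 × 10^-8 × 0.000266) = 1.79 × 10^-6 M
pOH = 5.75, so pH = 14.00 − pOH = 8.25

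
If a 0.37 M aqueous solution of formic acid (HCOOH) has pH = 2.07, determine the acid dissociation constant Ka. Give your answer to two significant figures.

[H+] = 10^(-2.07) = 8.51 × 10^-3 M
At equilibrium [HA] = 0.37 − 8.51 × 10^-3 = 3.61 × 10^-1 M
Ka = [H+][A-]/[HA] = (8.51 × 10^-3)² / 3.61 × 10^-1 = 2.0 × 10^-4

Ka = 2.0 × 10^-4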